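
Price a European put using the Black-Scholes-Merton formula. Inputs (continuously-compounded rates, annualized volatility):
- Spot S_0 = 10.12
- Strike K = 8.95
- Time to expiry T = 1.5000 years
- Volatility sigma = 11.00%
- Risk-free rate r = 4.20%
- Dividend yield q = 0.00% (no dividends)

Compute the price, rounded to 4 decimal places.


d1 = (ln(S/K) + (r - q + 0.5*sigma^2) * T) / (sigma * sqrt(T)) = 1.44694426
d2 = d1 - sigma * sqrt(T) = 1.31222232
exp(-rT) = 0.93894347; exp(-qT) = 1.00000000
P = K * exp(-rT) * N(-d2) - S_0 * exp(-qT) * N(-d1)
N(-d1) = 0.07395627; N(-d2) = 0.09472257
P = 8.9500 * 0.93894347 * 0.09472257 - 10.1200 * 1.00000000 * 0.07395627 = 0.0476

Answer: Price = 0.0476


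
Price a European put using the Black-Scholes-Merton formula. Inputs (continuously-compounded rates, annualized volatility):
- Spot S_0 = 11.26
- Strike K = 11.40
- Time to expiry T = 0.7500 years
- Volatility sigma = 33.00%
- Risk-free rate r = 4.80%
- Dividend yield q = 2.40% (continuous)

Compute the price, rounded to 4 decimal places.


Answer: Price = 1.2222

Derivation:
d1 = (ln(S/K) + (r - q + 0.5*sigma^2) * T) / (sigma * sqrt(T)) = 0.16264051
d2 = d1 - sigma * sqrt(T) = -0.12314788
exp(-rT) = 0.96464029; exp(-qT) = 0.98216103
P = K * exp(-rT) * N(-d2) - S_0 * exp(-qT) * N(-d1)
N(-d1) = 0.43540075; N(-d2) = 0.54900500
P = 11.4000 * 0.96464029 * 0.54900500 - 11.2600 * 0.98216103 * 0.43540075 = 1.2222


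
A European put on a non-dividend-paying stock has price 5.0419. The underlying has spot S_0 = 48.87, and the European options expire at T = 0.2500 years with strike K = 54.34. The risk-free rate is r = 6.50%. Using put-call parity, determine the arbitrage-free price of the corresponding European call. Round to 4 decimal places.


Put-call parity: C - P = S_0 * exp(-qT) - K * exp(-rT).
S_0 * exp(-qT) = 48.8700 * 1.00000000 = 48.87000000
K * exp(-rT) = 54.3400 * 0.98388132 = 53.46411087
C = P + S*exp(-qT) - K*exp(-rT)
C = 5.0419 + 48.87000000 - 53.46411087 = 0.4478

Answer: Call price = 0.4478


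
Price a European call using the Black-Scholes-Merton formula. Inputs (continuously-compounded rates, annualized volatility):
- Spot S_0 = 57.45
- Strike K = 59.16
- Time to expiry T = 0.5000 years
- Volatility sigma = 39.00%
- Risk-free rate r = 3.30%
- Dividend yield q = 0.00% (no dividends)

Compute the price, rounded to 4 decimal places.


Answer: Price = 5.9771

Derivation:
d1 = (ln(S/K) + (r - q + 0.5*sigma^2) * T) / (sigma * sqrt(T)) = 0.09135952
d2 = d1 - sigma * sqrt(T) = -0.18441212
exp(-rT) = 0.98363538; exp(-qT) = 1.00000000
C = S_0 * exp(-qT) * N(d1) - K * exp(-rT) * N(d2)
N(d1) = 0.53639654; N(d2) = 0.42684508
C = 57.4500 * 1.00000000 * 0.53639654 - 59.1600 * 0.98363538 * 0.42684508 = 5.9771


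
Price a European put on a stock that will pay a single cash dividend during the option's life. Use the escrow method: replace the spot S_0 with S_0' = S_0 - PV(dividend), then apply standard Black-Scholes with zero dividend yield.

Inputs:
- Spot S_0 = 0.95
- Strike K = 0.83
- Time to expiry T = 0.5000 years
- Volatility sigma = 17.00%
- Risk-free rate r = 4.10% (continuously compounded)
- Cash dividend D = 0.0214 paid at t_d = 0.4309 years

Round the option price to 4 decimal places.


PV(D) = D * exp(-r * t_d) = 0.0214 * 0.98248824 = 0.02102525
S_0' = S_0 - PV(D) = 0.9500 - 0.02102525 = 0.92897475
d1 = (ln(S_0'/K) + (r + sigma^2/2)*T) / (sigma*sqrt(T)) = 1.16781480
d2 = d1 - sigma*sqrt(T) = 1.04760664
exp(-rT) = 0.97970870
N(-d1) = 0.12144074; N(-d2) = 0.14740994
P = K * exp(-rT) * N(-d2) - S_0' * N(-d1) = 0.8300 * 0.97970870 * 0.14740994 - 0.92897475 * 0.12144074 = 0.0071

Answer: Price = 0.0071


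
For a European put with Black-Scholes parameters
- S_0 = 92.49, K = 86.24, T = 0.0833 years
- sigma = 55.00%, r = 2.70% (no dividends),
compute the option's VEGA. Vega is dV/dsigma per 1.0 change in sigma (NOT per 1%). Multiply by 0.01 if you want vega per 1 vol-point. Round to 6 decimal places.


d1 = 0.5343006172; d2 = 0.3755610506
phi(d1) = 0.3458752535; exp(-qT) = 1.0000000000; exp(-rT) = 0.9977534273
Vega = S * exp(-qT) * phi(d1) * sqrt(T) = 92.4900 * 1.0000000000 * 0.3458752535 * 0.2886173938 = 9.232871

Answer: Vega = 9.232871


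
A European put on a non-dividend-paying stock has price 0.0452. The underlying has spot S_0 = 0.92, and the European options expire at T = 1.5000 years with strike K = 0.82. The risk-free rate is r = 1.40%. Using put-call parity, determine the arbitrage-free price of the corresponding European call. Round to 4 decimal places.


Answer: Call price = 0.1622

Derivation:
Put-call parity: C - P = S_0 * exp(-qT) - K * exp(-rT).
S_0 * exp(-qT) = 0.9200 * 1.00000000 = 0.92000000
K * exp(-rT) = 0.8200 * 0.97921896 = 0.80295955
C = P + S*exp(-qT) - K*exp(-rT)
C = 0.0452 + 0.92000000 - 0.80295955 = 0.1622


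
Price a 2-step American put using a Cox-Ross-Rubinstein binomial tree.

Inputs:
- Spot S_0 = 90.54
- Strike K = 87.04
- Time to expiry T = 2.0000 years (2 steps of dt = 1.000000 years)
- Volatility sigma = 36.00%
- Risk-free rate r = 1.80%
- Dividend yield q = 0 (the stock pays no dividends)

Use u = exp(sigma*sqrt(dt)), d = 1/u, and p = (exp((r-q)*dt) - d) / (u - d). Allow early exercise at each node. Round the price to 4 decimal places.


Answer: Price = V(0,0) = 13.2321

Derivation:
dt = T/N = 1.000000
u = exp(sigma*sqrt(dt)) = 1.433329; d = 1/u = 0.697676
p = (exp((r-q)*dt) - d) / (u - d) = 0.435649
Discount per step: exp(-r*dt) = 0.982161
Stock lattice S(k, i) with i counting down-moves:
  k=0: S(0,0) = 90.5400
  k=1: S(1,0) = 129.7736; S(1,1) = 63.1676
  k=2: S(2,0) = 186.0084; S(2,1) = 90.5400; S(2,2) = 44.0705
Terminal payoffs V(N, i) = max(K - S_T, 0):
  V(2,0) = 0.000000; V(2,1) = 0.000000; V(2,2) = 42.969451
Backward induction: V(k, i) = exp(-r*dt) * [p * V(k+1, i) + (1-p) * V(k+1, i+1)]; then take max(V_cont, immediate exercise) for American.
  V(1,0) = exp(-r*dt) * [p*0.000000 + (1-p)*0.000000] = 0.000000; exercise = 0.000000; V(1,0) = max -> 0.000000
  V(1,1) = exp(-r*dt) * [p*0.000000 + (1-p)*42.969451] = 23.817253; exercise = 23.872385; V(1,1) = max -> 23.872385
  V(0,0) = exp(-r*dt) * [p*0.000000 + (1-p)*23.872385] = 13.232067; exercise = 0.000000; V(0,0) = max -> 13.232067


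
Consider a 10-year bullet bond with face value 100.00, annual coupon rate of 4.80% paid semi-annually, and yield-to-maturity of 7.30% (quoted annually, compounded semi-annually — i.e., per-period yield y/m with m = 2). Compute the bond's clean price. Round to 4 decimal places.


Coupon per period c = face * coupon_rate / m = 2.400000
Periods per year m = 2; per-period yield y/m = 0.036500
Number of cashflows N = 20
Cashflows (t years, CF_t, discount factor 1/(1+y/m)^(m*t), PV):
  t = 0.5000: CF_t = 2.400000, DF = 0.964785, PV = 2.315485
  t = 1.0000: CF_t = 2.400000, DF = 0.930811, PV = 2.233946
  t = 1.5000: CF_t = 2.400000, DF = 0.898033, PV = 2.155278
  t = 2.0000: CF_t = 2.400000, DF = 0.866409, PV = 2.079381
  t = 2.5000: CF_t = 2.400000, DF = 0.835898, PV = 2.006156
  t = 3.0000: CF_t = 2.400000, DF = 0.806462, PV = 1.935510
  t = 3.5000: CF_t = 2.400000, DF = 0.778063, PV = 1.867352
  t = 4.0000: CF_t = 2.400000, DF = 0.750664, PV = 1.801593
  t = 4.5000: CF_t = 2.400000, DF = 0.724230, PV = 1.738151
  t = 5.0000: CF_t = 2.400000, DF = 0.698726, PV = 1.676943
  t = 5.5000: CF_t = 2.400000, DF = 0.674121, PV = 1.617890
  t = 6.0000: CF_t = 2.400000, DF = 0.650382, PV = 1.560916
  t = 6.5000: CF_t = 2.400000, DF = 0.627479, PV = 1.505949
  t = 7.0000: CF_t = 2.400000, DF = 0.605382, PV = 1.452917
  t = 7.5000: CF_t = 2.400000, DF = 0.584064, PV = 1.401753
  t = 8.0000: CF_t = 2.400000, DF = 0.563496, PV = 1.352391
  t = 8.5000: CF_t = 2.400000, DF = 0.543653, PV = 1.304767
  t = 9.0000: CF_t = 2.400000, DF = 0.524508, PV = 1.258820
  t = 9.5000: CF_t = 2.400000, DF = 0.506038, PV = 1.214491
  t = 10.0000: CF_t = 102.400000, DF = 0.488218, PV = 49.993533
Price P = sum_t PV_t = 82.473222

Answer: Price = 82.4732


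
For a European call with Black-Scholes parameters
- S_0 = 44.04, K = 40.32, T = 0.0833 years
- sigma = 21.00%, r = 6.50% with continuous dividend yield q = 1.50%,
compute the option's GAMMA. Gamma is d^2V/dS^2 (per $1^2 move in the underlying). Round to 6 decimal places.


Answer: Gamma = 0.044551

Derivation:
d1 = 1.5550733076; d2 = 1.4944636549
phi(d1) = 0.1190674632; exp(-qT) = 0.9987512803; exp(-rT) = 0.9946001320
Gamma = exp(-qT) * phi(d1) / (S * sigma * sqrt(T)) = 0.9987512803 * 0.1190674632 / (44.0400 * 0.2100 * 0.2886173938) = 0.044551


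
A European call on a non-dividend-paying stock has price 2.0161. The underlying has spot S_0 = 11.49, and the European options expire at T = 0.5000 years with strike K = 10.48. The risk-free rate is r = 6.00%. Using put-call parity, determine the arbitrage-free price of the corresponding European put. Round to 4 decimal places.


Answer: Put price = 0.6964

Derivation:
Put-call parity: C - P = S_0 * exp(-qT) - K * exp(-rT).
S_0 * exp(-qT) = 11.4900 * 1.00000000 = 11.49000000
K * exp(-rT) = 10.4800 * 0.97044553 = 10.17026919
P = C - S*exp(-qT) + K*exp(-rT)
P = 2.0161 - 11.49000000 + 10.17026919 = 0.6964


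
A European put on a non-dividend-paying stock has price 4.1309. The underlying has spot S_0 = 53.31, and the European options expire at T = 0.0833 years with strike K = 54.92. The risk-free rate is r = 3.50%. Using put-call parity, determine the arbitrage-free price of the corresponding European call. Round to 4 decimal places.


Put-call parity: C - P = S_0 * exp(-qT) - K * exp(-rT).
S_0 * exp(-qT) = 53.3100 * 1.00000000 = 53.31000000
K * exp(-rT) = 54.9200 * 0.99708875 = 54.76011393
C = P + S*exp(-qT) - K*exp(-rT)
C = 4.1309 + 53.31000000 - 54.76011393 = 2.6808

Answer: Call price = 2.6808


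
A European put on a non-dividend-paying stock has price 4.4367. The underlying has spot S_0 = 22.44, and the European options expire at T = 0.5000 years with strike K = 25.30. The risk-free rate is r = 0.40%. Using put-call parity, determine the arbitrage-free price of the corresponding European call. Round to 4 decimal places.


Answer: Call price = 1.6272

Derivation:
Put-call parity: C - P = S_0 * exp(-qT) - K * exp(-rT).
S_0 * exp(-qT) = 22.4400 * 1.00000000 = 22.44000000
K * exp(-rT) = 25.3000 * 0.99800200 = 25.24945057
C = P + S*exp(-qT) - K*exp(-rT)
C = 4.4367 + 22.44000000 - 25.24945057 = 1.6272


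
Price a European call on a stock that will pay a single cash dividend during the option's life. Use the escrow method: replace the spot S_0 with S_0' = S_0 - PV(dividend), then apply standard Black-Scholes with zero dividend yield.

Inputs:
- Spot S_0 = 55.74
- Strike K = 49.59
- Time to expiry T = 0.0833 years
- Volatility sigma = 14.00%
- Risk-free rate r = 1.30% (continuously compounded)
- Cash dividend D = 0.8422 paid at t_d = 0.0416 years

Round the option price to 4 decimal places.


PV(D) = D * exp(-r * t_d) = 0.8422 * 0.99945935 = 0.84174466
S_0' = S_0 - PV(D) = 55.7400 - 0.84174466 = 54.89825534
d1 = (ln(S_0'/K) + (r + sigma^2/2)*T) / (sigma*sqrt(T)) = 2.56374036
d2 = d1 - sigma*sqrt(T) = 2.52333393
exp(-rT) = 0.99891769
N(d1) = 0.99482245; N(d2) = 0.99418760
C = S_0' * N(d1) - K * exp(-rT) * N(d2) = 54.89825534 * 0.99482245 - 49.5900 * 0.99891769 * 0.99418760 = 5.3656

Answer: Price = 5.3656


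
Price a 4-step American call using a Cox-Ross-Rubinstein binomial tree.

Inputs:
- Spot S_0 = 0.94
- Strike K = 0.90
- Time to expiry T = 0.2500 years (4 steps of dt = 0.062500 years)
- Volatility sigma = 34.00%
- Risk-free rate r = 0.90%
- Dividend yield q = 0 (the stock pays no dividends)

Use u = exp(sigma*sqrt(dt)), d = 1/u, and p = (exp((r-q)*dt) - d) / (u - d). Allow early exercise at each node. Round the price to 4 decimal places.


dt = T/N = 0.062500
u = exp(sigma*sqrt(dt)) = 1.088717; d = 1/u = 0.918512
p = (exp((r-q)*dt) - d) / (u - d) = 0.482069
Discount per step: exp(-r*dt) = 0.999438
Stock lattice S(k, i) with i counting down-moves:
  k=0: S(0,0) = 0.9400
  k=1: S(1,0) = 1.0234; S(1,1) = 0.8634
  k=2: S(2,0) = 1.1142; S(2,1) = 0.9400; S(2,2) = 0.7930
  k=3: S(3,0) = 1.2130; S(3,1) = 1.0234; S(3,2) = 0.8634; S(3,3) = 0.7284
  k=4: S(4,0) = 1.3207; S(4,1) = 1.1142; S(4,2) = 0.9400; S(4,3) = 0.7930; S(4,4) = 0.6691
Terminal payoffs V(N, i) = max(S_T - K, 0):
  V(4,0) = 0.420651; V(4,1) = 0.214187; V(4,2) = 0.040000; V(4,3) = 0.000000; V(4,4) = 0.000000
Backward induction: V(k, i) = exp(-r*dt) * [p * V(k+1, i) + (1-p) * V(k+1, i+1)]; then take max(V_cont, immediate exercise) for American.
  V(3,0) = exp(-r*dt) * [p*0.420651 + (1-p)*0.214187] = 0.313540; exercise = 0.313034; V(3,0) = max -> 0.313540
  V(3,1) = exp(-r*dt) * [p*0.214187 + (1-p)*0.040000] = 0.123900; exercise = 0.123394; V(3,1) = max -> 0.123900
  V(3,2) = exp(-r*dt) * [p*0.040000 + (1-p)*0.000000] = 0.019272; exercise = 0.000000; V(3,2) = max -> 0.019272
  V(3,3) = exp(-r*dt) * [p*0.000000 + (1-p)*0.000000] = 0.000000; exercise = 0.000000; V(3,3) = max -> 0.000000
  V(2,0) = exp(-r*dt) * [p*0.313540 + (1-p)*0.123900] = 0.215198; exercise = 0.214187; V(2,0) = max -> 0.215198
  V(2,1) = exp(-r*dt) * [p*0.123900 + (1-p)*0.019272] = 0.069671; exercise = 0.040000; V(2,1) = max -> 0.069671
  V(2,2) = exp(-r*dt) * [p*0.019272 + (1-p)*0.000000] = 0.009285; exercise = 0.000000; V(2,2) = max -> 0.009285
  V(1,0) = exp(-r*dt) * [p*0.215198 + (1-p)*0.069671] = 0.139746; exercise = 0.123394; V(1,0) = max -> 0.139746
  V(1,1) = exp(-r*dt) * [p*0.069671 + (1-p)*0.009285] = 0.038374; exercise = 0.000000; V(1,1) = max -> 0.038374
  V(0,0) = exp(-r*dt) * [p*0.139746 + (1-p)*0.038374] = 0.087193; exercise = 0.040000; V(0,0) = max -> 0.087193

Answer: Price = V(0,0) = 0.0872


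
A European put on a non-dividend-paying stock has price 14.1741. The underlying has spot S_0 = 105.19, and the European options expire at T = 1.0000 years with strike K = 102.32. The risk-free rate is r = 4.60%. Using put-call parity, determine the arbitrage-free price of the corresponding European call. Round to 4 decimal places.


Answer: Call price = 21.6442

Derivation:
Put-call parity: C - P = S_0 * exp(-qT) - K * exp(-rT).
S_0 * exp(-qT) = 105.1900 * 1.00000000 = 105.19000000
K * exp(-rT) = 102.3200 * 0.95504196 = 97.71989357
C = P + S*exp(-qT) - K*exp(-rT)
C = 14.1741 + 105.19000000 - 97.71989357 = 21.6442


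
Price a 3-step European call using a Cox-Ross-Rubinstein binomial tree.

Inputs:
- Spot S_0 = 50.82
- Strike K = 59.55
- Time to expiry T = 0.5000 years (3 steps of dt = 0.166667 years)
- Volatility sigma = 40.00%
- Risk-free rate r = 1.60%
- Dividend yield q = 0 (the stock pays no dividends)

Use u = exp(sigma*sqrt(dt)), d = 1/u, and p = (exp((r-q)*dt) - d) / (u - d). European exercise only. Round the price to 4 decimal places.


dt = T/N = 0.166667
u = exp(sigma*sqrt(dt)) = 1.177389; d = 1/u = 0.849337
p = (exp((r-q)*dt) - d) / (u - d) = 0.467405
Discount per step: exp(-r*dt) = 0.997337
Stock lattice S(k, i) with i counting down-moves:
  k=0: S(0,0) = 50.8200
  k=1: S(1,0) = 59.8349; S(1,1) = 43.1633
  k=2: S(2,0) = 70.4490; S(2,1) = 50.8200; S(2,2) = 36.6602
  k=3: S(3,0) = 82.9458; S(3,1) = 59.8349; S(3,2) = 43.1633; S(3,3) = 31.1369
Terminal payoffs V(N, i) = max(S_T - K, 0):
  V(3,0) = 23.395845; V(3,1) = 0.284911; V(3,2) = 0.000000; V(3,3) = 0.000000
Backward induction: V(k, i) = exp(-r*dt) * [p * V(k+1, i) + (1-p) * V(k+1, i+1)].
  V(2,0) = exp(-r*dt) * [p*23.395845 + (1-p)*0.284911] = 11.057558
  V(2,1) = exp(-r*dt) * [p*0.284911 + (1-p)*0.000000] = 0.132814
  V(2,2) = exp(-r*dt) * [p*0.000000 + (1-p)*0.000000] = 0.000000
  V(1,0) = exp(-r*dt) * [p*11.057558 + (1-p)*0.132814] = 5.225145
  V(1,1) = exp(-r*dt) * [p*0.132814 + (1-p)*0.000000] = 0.061913
  V(0,0) = exp(-r*dt) * [p*5.225145 + (1-p)*0.061913] = 2.468643

Answer: Price = V(0,0) = 2.4686


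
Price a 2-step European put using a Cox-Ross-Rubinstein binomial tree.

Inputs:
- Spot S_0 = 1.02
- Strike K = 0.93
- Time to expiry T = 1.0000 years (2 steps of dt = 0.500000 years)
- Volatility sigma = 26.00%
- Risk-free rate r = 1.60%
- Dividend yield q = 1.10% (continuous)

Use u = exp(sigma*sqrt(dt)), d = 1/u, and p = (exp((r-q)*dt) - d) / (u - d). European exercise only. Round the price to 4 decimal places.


dt = T/N = 0.500000
u = exp(sigma*sqrt(dt)) = 1.201833; d = 1/u = 0.832062
p = (exp((r-q)*dt) - d) / (u - d) = 0.460936
Discount per step: exp(-r*dt) = 0.992032
Stock lattice S(k, i) with i counting down-moves:
  k=0: S(0,0) = 1.0200
  k=1: S(1,0) = 1.2259; S(1,1) = 0.8487
  k=2: S(2,0) = 1.4733; S(2,1) = 1.0200; S(2,2) = 0.7062
Terminal payoffs V(N, i) = max(K - S_T, 0):
  V(2,0) = 0.000000; V(2,1) = 0.000000; V(2,2) = 0.223825
Backward induction: V(k, i) = exp(-r*dt) * [p * V(k+1, i) + (1-p) * V(k+1, i+1)].
  V(1,0) = exp(-r*dt) * [p*0.000000 + (1-p)*0.000000] = 0.000000
  V(1,1) = exp(-r*dt) * [p*0.000000 + (1-p)*0.223825] = 0.119695
  V(0,0) = exp(-r*dt) * [p*0.000000 + (1-p)*0.119695] = 0.064009

Answer: Price = V(0,0) = 0.0640


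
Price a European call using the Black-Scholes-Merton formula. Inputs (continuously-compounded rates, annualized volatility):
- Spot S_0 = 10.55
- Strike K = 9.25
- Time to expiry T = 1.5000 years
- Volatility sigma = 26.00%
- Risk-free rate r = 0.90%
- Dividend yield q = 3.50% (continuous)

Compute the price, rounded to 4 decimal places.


d1 = (ln(S/K) + (r - q + 0.5*sigma^2) * T) / (sigma * sqrt(T)) = 0.44970844
d2 = d1 - sigma * sqrt(T) = 0.13127478
exp(-rT) = 0.98659072; exp(-qT) = 0.94885432
C = S_0 * exp(-qT) * N(d1) - K * exp(-rT) * N(d2)
N(d1) = 0.67353966; N(d2) = 0.55222103
C = 10.5500 * 0.94885432 * 0.67353966 - 9.2500 * 0.98659072 * 0.55222103 = 1.7029

Answer: Price = 1.7029


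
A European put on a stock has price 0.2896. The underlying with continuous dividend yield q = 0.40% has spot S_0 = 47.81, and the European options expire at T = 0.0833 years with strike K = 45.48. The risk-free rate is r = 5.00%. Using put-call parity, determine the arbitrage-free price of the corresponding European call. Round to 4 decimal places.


Answer: Call price = 2.7927

Derivation:
Put-call parity: C - P = S_0 * exp(-qT) - K * exp(-rT).
S_0 * exp(-qT) = 47.8100 * 0.99966686 = 47.79407236
K * exp(-rT) = 45.4800 * 0.99584366 = 45.29096973
C = P + S*exp(-qT) - K*exp(-rT)
C = 0.2896 + 47.79407236 - 45.29096973 = 2.7927


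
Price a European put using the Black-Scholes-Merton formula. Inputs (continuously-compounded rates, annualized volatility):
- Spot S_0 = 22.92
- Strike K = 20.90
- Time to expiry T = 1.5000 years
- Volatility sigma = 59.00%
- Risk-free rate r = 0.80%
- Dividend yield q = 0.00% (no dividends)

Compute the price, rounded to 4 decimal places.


d1 = (ln(S/K) + (r - q + 0.5*sigma^2) * T) / (sigma * sqrt(T)) = 0.50558538
d2 = d1 - sigma * sqrt(T) = -0.21701409
exp(-rT) = 0.98807171; exp(-qT) = 1.00000000
P = K * exp(-rT) * N(-d2) - S_0 * exp(-qT) * N(-d1)
N(-d1) = 0.30657387; N(-d2) = 0.58590132
P = 20.9000 * 0.98807171 * 0.58590132 - 22.9200 * 1.00000000 * 0.30657387 = 5.0726

Answer: Price = 5.0726


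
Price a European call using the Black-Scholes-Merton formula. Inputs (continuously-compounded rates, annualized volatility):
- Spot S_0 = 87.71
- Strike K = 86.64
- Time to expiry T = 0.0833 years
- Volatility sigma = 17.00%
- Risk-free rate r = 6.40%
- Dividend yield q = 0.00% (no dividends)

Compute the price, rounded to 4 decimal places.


Answer: Price = 2.5754

Derivation:
d1 = (ln(S/K) + (r - q + 0.5*sigma^2) * T) / (sigma * sqrt(T)) = 0.38335304
d2 = d1 - sigma * sqrt(T) = 0.33428808
exp(-rT) = 0.99468299; exp(-qT) = 1.00000000
C = S_0 * exp(-qT) * N(d1) - K * exp(-rT) * N(d2)
N(d1) = 0.64927099; N(d2) = 0.63091891
C = 87.7100 * 1.00000000 * 0.64927099 - 86.6400 * 0.99468299 * 0.63091891 = 2.5754


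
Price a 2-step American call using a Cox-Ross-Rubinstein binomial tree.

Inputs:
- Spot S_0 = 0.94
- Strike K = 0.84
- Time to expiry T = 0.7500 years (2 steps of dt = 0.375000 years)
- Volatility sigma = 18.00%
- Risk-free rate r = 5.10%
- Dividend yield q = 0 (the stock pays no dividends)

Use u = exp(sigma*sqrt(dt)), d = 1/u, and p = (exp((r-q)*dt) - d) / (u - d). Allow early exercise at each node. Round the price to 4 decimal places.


dt = T/N = 0.375000
u = exp(sigma*sqrt(dt)) = 1.116532; d = 1/u = 0.895631
p = (exp((r-q)*dt) - d) / (u - d) = 0.559882
Discount per step: exp(-r*dt) = 0.981057
Stock lattice S(k, i) with i counting down-moves:
  k=0: S(0,0) = 0.9400
  k=1: S(1,0) = 1.0495; S(1,1) = 0.8419
  k=2: S(2,0) = 1.1718; S(2,1) = 0.9400; S(2,2) = 0.7540
Terminal payoffs V(N, i) = max(S_T - K, 0):
  V(2,0) = 0.331844; V(2,1) = 0.100000; V(2,2) = 0.000000
Backward induction: V(k, i) = exp(-r*dt) * [p * V(k+1, i) + (1-p) * V(k+1, i+1)]; then take max(V_cont, immediate exercise) for American.
  V(1,0) = exp(-r*dt) * [p*0.331844 + (1-p)*0.100000] = 0.225452; exercise = 0.209540; V(1,0) = max -> 0.225452
  V(1,1) = exp(-r*dt) * [p*0.100000 + (1-p)*0.000000] = 0.054928; exercise = 0.001893; V(1,1) = max -> 0.054928
  V(0,0) = exp(-r*dt) * [p*0.225452 + (1-p)*0.054928] = 0.147552; exercise = 0.100000; V(0,0) = max -> 0.147552

Answer: Price = V(0,0) = 0.1476


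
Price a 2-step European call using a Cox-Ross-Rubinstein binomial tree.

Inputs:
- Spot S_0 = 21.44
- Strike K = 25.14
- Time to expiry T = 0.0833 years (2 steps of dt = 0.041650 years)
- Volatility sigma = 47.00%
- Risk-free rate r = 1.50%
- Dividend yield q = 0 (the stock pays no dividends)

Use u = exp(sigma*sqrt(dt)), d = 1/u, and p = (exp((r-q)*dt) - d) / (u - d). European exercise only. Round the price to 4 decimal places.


dt = T/N = 0.041650
u = exp(sigma*sqrt(dt)) = 1.100670; d = 1/u = 0.908537
p = (exp((r-q)*dt) - d) / (u - d) = 0.479291
Discount per step: exp(-r*dt) = 0.999375
Stock lattice S(k, i) with i counting down-moves:
  k=0: S(0,0) = 21.4400
  k=1: S(1,0) = 23.5984; S(1,1) = 19.4790
  k=2: S(2,0) = 25.9740; S(2,1) = 21.4400; S(2,2) = 17.6974
Terminal payoffs V(N, i) = max(S_T - K, 0):
  V(2,0) = 0.834016; V(2,1) = 0.000000; V(2,2) = 0.000000
Backward induction: V(k, i) = exp(-r*dt) * [p * V(k+1, i) + (1-p) * V(k+1, i+1)].
  V(1,0) = exp(-r*dt) * [p*0.834016 + (1-p)*0.000000] = 0.399487
  V(1,1) = exp(-r*dt) * [p*0.000000 + (1-p)*0.000000] = 0.000000
  V(0,0) = exp(-r*dt) * [p*0.399487 + (1-p)*0.000000] = 0.191351

Answer: Price = V(0,0) = 0.1914


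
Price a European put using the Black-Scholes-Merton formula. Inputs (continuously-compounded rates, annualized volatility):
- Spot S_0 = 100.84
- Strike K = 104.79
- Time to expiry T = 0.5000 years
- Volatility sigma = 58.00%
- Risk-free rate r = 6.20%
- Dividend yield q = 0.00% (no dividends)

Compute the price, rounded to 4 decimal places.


d1 = (ln(S/K) + (r - q + 0.5*sigma^2) * T) / (sigma * sqrt(T)) = 0.18696087
d2 = d1 - sigma * sqrt(T) = -0.22316106
exp(-rT) = 0.96947557; exp(-qT) = 1.00000000
P = K * exp(-rT) * N(-d2) - S_0 * exp(-qT) * N(-d1)
N(-d1) = 0.42584566; N(-d2) = 0.58829492
P = 104.7900 * 0.96947557 * 0.58829492 - 100.8400 * 1.00000000 * 0.42584566 = 16.8234

Answer: Price = 16.8234


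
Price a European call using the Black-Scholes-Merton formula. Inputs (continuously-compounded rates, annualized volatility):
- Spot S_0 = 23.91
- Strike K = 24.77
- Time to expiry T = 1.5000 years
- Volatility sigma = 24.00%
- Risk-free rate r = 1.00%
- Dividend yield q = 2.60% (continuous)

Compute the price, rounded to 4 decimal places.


d1 = (ln(S/K) + (r - q + 0.5*sigma^2) * T) / (sigma * sqrt(T)) = -0.05489736
d2 = d1 - sigma * sqrt(T) = -0.34883613
exp(-rT) = 0.98511194; exp(-qT) = 0.96175071
C = S_0 * exp(-qT) * N(d1) - K * exp(-rT) * N(d2)
N(d1) = 0.47811012; N(d2) = 0.36360617
C = 23.9100 * 0.96175071 * 0.47811012 - 24.7700 * 0.98511194 * 0.36360617 = 2.1219

Answer: Price = 2.1219


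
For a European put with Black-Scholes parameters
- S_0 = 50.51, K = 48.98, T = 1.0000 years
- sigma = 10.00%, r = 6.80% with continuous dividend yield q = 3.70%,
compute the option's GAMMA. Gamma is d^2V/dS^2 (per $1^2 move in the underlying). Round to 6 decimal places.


Answer: Gamma = 0.060910

Derivation:
d1 = 0.6675928496; d2 = 0.5675928496
phi(d1) = 0.3192506846; exp(-qT) = 0.9636761353; exp(-rT) = 0.9342604736
Gamma = exp(-qT) * phi(d1) / (S * sigma * sqrt(T)) = 0.9636761353 * 0.3192506846 / (50.5100 * 0.1000 * 1.0000000000) = 0.060910


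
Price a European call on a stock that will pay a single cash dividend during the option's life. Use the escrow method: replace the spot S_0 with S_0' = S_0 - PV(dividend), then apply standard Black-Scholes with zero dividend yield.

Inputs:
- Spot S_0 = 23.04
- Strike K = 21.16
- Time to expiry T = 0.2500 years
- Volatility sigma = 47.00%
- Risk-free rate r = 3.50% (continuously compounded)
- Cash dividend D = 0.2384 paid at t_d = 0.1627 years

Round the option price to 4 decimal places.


PV(D) = D * exp(-r * t_d) = 0.2384 * 0.99432168 = 0.23704629
S_0' = S_0 - PV(D) = 23.0400 - 0.23704629 = 22.80295371
d1 = (ln(S_0'/K) + (r + sigma^2/2)*T) / (sigma*sqrt(T)) = 0.47293604
d2 = d1 - sigma*sqrt(T) = 0.23793604
exp(-rT) = 0.99128817
N(d1) = 0.68187059; N(d2) = 0.59403465
C = S_0' * N(d1) - K * exp(-rT) * N(d2) = 22.80295371 * 0.68187059 - 21.1600 * 0.99128817 * 0.59403465 = 3.0884

Answer: Price = 3.0884


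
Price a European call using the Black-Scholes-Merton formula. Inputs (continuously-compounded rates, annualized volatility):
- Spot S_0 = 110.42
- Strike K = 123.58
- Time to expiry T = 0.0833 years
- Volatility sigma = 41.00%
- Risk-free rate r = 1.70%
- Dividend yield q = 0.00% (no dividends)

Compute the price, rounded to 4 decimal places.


Answer: Price = 1.2881

Derivation:
d1 = (ln(S/K) + (r - q + 0.5*sigma^2) * T) / (sigma * sqrt(T)) = -0.88039568
d2 = d1 - sigma * sqrt(T) = -0.99872881
exp(-rT) = 0.99858490; exp(-qT) = 1.00000000
C = S_0 * exp(-qT) * N(d1) - K * exp(-rT) * N(d2)
N(d1) = 0.18932250; N(d2) = 0.15896304
C = 110.4200 * 1.00000000 * 0.18932250 - 123.5800 * 0.99858490 * 0.15896304 = 1.2881


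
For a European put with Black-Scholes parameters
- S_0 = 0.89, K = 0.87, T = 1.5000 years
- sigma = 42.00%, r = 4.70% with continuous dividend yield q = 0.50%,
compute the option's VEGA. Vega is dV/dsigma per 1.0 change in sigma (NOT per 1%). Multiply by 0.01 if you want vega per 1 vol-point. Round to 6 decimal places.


d1 = 0.4238555275; d2 = -0.0905373185
phi(d1) = 0.3646689631; exp(-qT) = 0.9925280548; exp(-rT) = 0.9319277395
Vega = S * exp(-qT) * phi(d1) * sqrt(T) = 0.8900 * 0.9925280548 * 0.3646689631 * 1.2247448714 = 0.394527

Answer: Vega = 0.394527


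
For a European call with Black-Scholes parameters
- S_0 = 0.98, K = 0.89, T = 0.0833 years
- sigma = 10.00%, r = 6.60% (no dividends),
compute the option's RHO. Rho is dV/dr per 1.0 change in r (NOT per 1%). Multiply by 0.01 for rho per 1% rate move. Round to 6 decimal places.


Answer: Rho = 0.073714

Derivation:
d1 = 3.5425934520; d2 = 3.5137317126
phi(d1) = 0.0007511368; exp(-qT) = 1.0000000000; exp(-rT) = 0.9945172852
N(d2) = 0.9997790706
Rho = K*T*exp(-rT)*N(d2) = 0.8900 * 0.0833 * 0.9945172852 * 0.9997790706 = 0.073714


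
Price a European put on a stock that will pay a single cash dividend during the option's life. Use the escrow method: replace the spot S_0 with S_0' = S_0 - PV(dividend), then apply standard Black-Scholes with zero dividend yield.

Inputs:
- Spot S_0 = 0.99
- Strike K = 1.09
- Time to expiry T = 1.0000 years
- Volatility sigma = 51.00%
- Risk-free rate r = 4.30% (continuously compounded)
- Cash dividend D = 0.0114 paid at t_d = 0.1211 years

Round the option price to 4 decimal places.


PV(D) = D * exp(-r * t_d) = 0.0114 * 0.99480623 = 0.01134079
S_0' = S_0 - PV(D) = 0.9900 - 0.01134079 = 0.97865921
d1 = (ln(S_0'/K) + (r + sigma^2/2)*T) / (sigma*sqrt(T)) = 0.12804021
d2 = d1 - sigma*sqrt(T) = -0.38195979
exp(-rT) = 0.95791139
N(-d1) = 0.44905858; N(-d2) = 0.64875441
P = K * exp(-rT) * N(-d2) - S_0' * N(-d1) = 1.0900 * 0.95791139 * 0.64875441 - 0.97865921 * 0.44905858 = 0.2379

Answer: Price = 0.2379


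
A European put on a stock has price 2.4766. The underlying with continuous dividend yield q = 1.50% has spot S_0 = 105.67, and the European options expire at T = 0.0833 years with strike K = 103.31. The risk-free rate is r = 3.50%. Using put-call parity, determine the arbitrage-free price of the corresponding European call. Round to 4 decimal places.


Put-call parity: C - P = S_0 * exp(-qT) - K * exp(-rT).
S_0 * exp(-qT) = 105.6700 * 0.99875128 = 105.53804779
K * exp(-rT) = 103.3100 * 0.99708875 = 103.00923834
C = P + S*exp(-qT) - K*exp(-rT)
C = 2.4766 + 105.53804779 - 103.00923834 = 5.0054

Answer: Call price = 5.0054


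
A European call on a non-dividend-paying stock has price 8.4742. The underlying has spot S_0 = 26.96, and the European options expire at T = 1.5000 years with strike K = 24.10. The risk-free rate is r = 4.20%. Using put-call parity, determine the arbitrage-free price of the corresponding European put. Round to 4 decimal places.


Answer: Put price = 4.1427

Derivation:
Put-call parity: C - P = S_0 * exp(-qT) - K * exp(-rT).
S_0 * exp(-qT) = 26.9600 * 1.00000000 = 26.96000000
K * exp(-rT) = 24.1000 * 0.93894347 = 22.62853772
P = C - S*exp(-qT) + K*exp(-rT)
P = 8.4742 - 26.96000000 + 22.62853772 = 4.1427


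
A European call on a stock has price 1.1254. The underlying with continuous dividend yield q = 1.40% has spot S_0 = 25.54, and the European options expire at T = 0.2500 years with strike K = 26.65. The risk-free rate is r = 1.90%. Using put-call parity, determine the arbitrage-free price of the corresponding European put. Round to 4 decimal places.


Put-call parity: C - P = S_0 * exp(-qT) - K * exp(-rT).
S_0 * exp(-qT) = 25.5400 * 0.99650612 = 25.45076625
K * exp(-rT) = 26.6500 * 0.99526126 = 26.52371267
P = C - S*exp(-qT) + K*exp(-rT)
P = 1.1254 - 25.45076625 + 26.52371267 = 2.1983

Answer: Put price = 2.1983


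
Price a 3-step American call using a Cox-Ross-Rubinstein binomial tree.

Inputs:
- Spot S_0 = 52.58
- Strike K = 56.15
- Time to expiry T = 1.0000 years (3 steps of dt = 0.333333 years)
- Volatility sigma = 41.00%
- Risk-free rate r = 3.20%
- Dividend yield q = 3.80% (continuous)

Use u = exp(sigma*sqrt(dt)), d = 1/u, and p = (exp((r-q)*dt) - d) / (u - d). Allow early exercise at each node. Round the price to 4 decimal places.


dt = T/N = 0.333333
u = exp(sigma*sqrt(dt)) = 1.267078; d = 1/u = 0.789217
p = (exp((r-q)*dt) - d) / (u - d) = 0.436915
Discount per step: exp(-r*dt) = 0.989390
Stock lattice S(k, i) with i counting down-moves:
  k=0: S(0,0) = 52.5800
  k=1: S(1,0) = 66.6230; S(1,1) = 41.4970
  k=2: S(2,0) = 84.4165; S(2,1) = 52.5800; S(2,2) = 32.7502
  k=3: S(3,0) = 106.9623; S(3,1) = 66.6230; S(3,2) = 41.4970; S(3,3) = 25.8470
Terminal payoffs V(N, i) = max(S_T - K, 0):
  V(3,0) = 50.812323; V(3,1) = 10.472971; V(3,2) = 0.000000; V(3,3) = 0.000000
Backward induction: V(k, i) = exp(-r*dt) * [p * V(k+1, i) + (1-p) * V(k+1, i+1)]; then take max(V_cont, immediate exercise) for American.
  V(2,0) = exp(-r*dt) * [p*50.812323 + (1-p)*10.472971] = 27.799732; exercise = 28.266513; V(2,0) = max -> 28.266513
  V(2,1) = exp(-r*dt) * [p*10.472971 + (1-p)*0.000000] = 4.527252; exercise = 0.000000; V(2,1) = max -> 4.527252
  V(2,2) = exp(-r*dt) * [p*0.000000 + (1-p)*0.000000] = 0.000000; exercise = 0.000000; V(2,2) = max -> 0.000000
  V(1,0) = exp(-r*dt) * [p*28.266513 + (1-p)*4.527252] = 14.741216; exercise = 10.472971; V(1,0) = max -> 14.741216
  V(1,1) = exp(-r*dt) * [p*4.527252 + (1-p)*0.000000] = 1.957038; exercise = 0.000000; V(1,1) = max -> 1.957038
  V(0,0) = exp(-r*dt) * [p*14.741216 + (1-p)*1.957038] = 7.462613; exercise = 0.000000; V(0,0) = max -> 7.462613

Answer: Price = V(0,0) = 7.4626


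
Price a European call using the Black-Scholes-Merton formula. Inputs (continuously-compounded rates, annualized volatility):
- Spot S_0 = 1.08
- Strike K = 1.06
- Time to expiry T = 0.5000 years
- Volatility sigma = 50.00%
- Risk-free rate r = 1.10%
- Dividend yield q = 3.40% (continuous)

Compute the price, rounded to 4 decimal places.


Answer: Price = 0.1523

Derivation:
d1 = (ln(S/K) + (r - q + 0.5*sigma^2) * T) / (sigma * sqrt(T)) = 0.19711912
d2 = d1 - sigma * sqrt(T) = -0.15643427
exp(-rT) = 0.99451510; exp(-qT) = 0.98314368
C = S_0 * exp(-qT) * N(d1) - K * exp(-rT) * N(d2)
N(d1) = 0.57813284; N(d2) = 0.43784536
C = 1.0800 * 0.98314368 * 0.57813284 - 1.0600 * 0.99451510 * 0.43784536 = 0.1523


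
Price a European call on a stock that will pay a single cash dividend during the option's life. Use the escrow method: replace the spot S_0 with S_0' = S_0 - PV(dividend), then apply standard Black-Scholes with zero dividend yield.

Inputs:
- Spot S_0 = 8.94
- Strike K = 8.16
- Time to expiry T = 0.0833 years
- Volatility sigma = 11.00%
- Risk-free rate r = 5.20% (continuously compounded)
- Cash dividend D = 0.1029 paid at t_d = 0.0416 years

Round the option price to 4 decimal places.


PV(D) = D * exp(-r * t_d) = 0.1029 * 0.99783914 = 0.10267765
S_0' = S_0 - PV(D) = 8.9400 - 0.10267765 = 8.83732235
d1 = (ln(S_0'/K) + (r + sigma^2/2)*T) / (sigma*sqrt(T)) = 2.66396486
d2 = d1 - sigma*sqrt(T) = 2.63221695
exp(-rT) = 0.99567777
N(d1) = 0.99613872; N(d2) = 0.99575852
C = S_0' * N(d1) - K * exp(-rT) * N(d2) = 8.83732235 * 0.99613872 - 8.1600 * 0.99567777 * 0.99575852 = 0.7129

Answer: Price = 0.7129


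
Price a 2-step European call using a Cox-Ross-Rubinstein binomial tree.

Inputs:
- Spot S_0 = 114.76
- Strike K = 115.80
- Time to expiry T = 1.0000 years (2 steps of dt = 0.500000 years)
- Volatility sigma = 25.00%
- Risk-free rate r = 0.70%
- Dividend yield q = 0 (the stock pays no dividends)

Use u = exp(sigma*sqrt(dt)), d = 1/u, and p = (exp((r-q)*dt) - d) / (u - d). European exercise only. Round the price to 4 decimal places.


dt = T/N = 0.500000
u = exp(sigma*sqrt(dt)) = 1.193365; d = 1/u = 0.837967
p = (exp((r-q)*dt) - d) / (u - d) = 0.465786
Discount per step: exp(-r*dt) = 0.996506
Stock lattice S(k, i) with i counting down-moves:
  k=0: S(0,0) = 114.7600
  k=1: S(1,0) = 136.9505; S(1,1) = 96.1651
  k=2: S(2,0) = 163.4319; S(2,1) = 114.7600; S(2,2) = 80.5832
Terminal payoffs V(N, i) = max(S_T - K, 0):
  V(2,0) = 47.631899; V(2,1) = 0.000000; V(2,2) = 0.000000
Backward induction: V(k, i) = exp(-r*dt) * [p * V(k+1, i) + (1-p) * V(k+1, i+1)].
  V(1,0) = exp(-r*dt) * [p*47.631899 + (1-p)*0.000000] = 22.108752
  V(1,1) = exp(-r*dt) * [p*0.000000 + (1-p)*0.000000] = 0.000000
  V(0,0) = exp(-r*dt) * [p*22.108752 + (1-p)*0.000000] = 10.261966

Answer: Price = V(0,0) = 10.2620


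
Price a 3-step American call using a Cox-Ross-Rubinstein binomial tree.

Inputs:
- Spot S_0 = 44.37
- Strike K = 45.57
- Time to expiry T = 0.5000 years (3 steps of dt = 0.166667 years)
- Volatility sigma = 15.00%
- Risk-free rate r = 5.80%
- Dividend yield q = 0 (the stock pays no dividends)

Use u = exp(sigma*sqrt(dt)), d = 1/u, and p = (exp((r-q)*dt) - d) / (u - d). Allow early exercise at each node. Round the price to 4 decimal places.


dt = T/N = 0.166667
u = exp(sigma*sqrt(dt)) = 1.063151; d = 1/u = 0.940600
p = (exp((r-q)*dt) - d) / (u - d) = 0.563957
Discount per step: exp(-r*dt) = 0.990380
Stock lattice S(k, i) with i counting down-moves:
  k=0: S(0,0) = 44.3700
  k=1: S(1,0) = 47.1720; S(1,1) = 41.7344
  k=2: S(2,0) = 50.1510; S(2,1) = 44.3700; S(2,2) = 39.2554
  k=3: S(3,0) = 53.3181; S(3,1) = 47.1720; S(3,2) = 41.7344; S(3,3) = 36.9236
Terminal payoffs V(N, i) = max(S_T - K, 0):
  V(3,0) = 7.748070; V(3,1) = 1.602015; V(3,2) = 0.000000; V(3,3) = 0.000000
Backward induction: V(k, i) = exp(-r*dt) * [p * V(k+1, i) + (1-p) * V(k+1, i+1)]; then take max(V_cont, immediate exercise) for American.
  V(2,0) = exp(-r*dt) * [p*7.748070 + (1-p)*1.602015] = 5.019368; exercise = 4.580980; V(2,0) = max -> 5.019368
  V(2,1) = exp(-r*dt) * [p*1.602015 + (1-p)*0.000000] = 0.894775; exercise = 0.000000; V(2,1) = max -> 0.894775
  V(2,2) = exp(-r*dt) * [p*0.000000 + (1-p)*0.000000] = 0.000000; exercise = 0.000000; V(2,2) = max -> 0.000000
  V(1,0) = exp(-r*dt) * [p*5.019368 + (1-p)*0.894775] = 3.189882; exercise = 1.602015; V(1,0) = max -> 3.189882
  V(1,1) = exp(-r*dt) * [p*0.894775 + (1-p)*0.000000] = 0.499760; exercise = 0.000000; V(1,1) = max -> 0.499760
  V(0,0) = exp(-r*dt) * [p*3.189882 + (1-p)*0.499760] = 1.997469; exercise = 0.000000; V(0,0) = max -> 1.997469

Answer: Price = V(0,0) = 1.9975


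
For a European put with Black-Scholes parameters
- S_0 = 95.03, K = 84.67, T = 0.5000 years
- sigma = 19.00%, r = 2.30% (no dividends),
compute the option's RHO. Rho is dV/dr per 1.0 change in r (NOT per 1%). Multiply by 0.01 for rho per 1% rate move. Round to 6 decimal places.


d1 = 1.0119537901; d2 = 0.8776035016
phi(d1) = 0.2390783946; exp(-qT) = 1.0000000000; exp(-rT) = 0.9885658722
N(-d2) = 0.1900794642
Rho = -K*T*exp(-rT)*N(-d2) = -84.6700 * 0.5000 * 0.9885658722 * 0.1900794642 = -7.955004

Answer: Rho = -7.955004


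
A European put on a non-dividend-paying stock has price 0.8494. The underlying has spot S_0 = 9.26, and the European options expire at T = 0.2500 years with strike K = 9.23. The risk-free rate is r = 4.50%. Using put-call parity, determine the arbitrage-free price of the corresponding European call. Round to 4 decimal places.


Answer: Call price = 0.9827

Derivation:
Put-call parity: C - P = S_0 * exp(-qT) - K * exp(-rT).
S_0 * exp(-qT) = 9.2600 * 1.00000000 = 9.26000000
K * exp(-rT) = 9.2300 * 0.98881304 = 9.12674440
C = P + S*exp(-qT) - K*exp(-rT)
C = 0.8494 + 9.26000000 - 9.12674440 = 0.9827


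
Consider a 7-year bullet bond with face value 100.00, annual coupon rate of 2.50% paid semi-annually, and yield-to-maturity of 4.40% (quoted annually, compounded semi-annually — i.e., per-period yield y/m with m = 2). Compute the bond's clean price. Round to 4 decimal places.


Coupon per period c = face * coupon_rate / m = 1.250000
Periods per year m = 2; per-period yield y/m = 0.022000
Number of cashflows N = 14
Cashflows (t years, CF_t, discount factor 1/(1+y/m)^(m*t), PV):
  t = 0.5000: CF_t = 1.250000, DF = 0.978474, PV = 1.223092
  t = 1.0000: CF_t = 1.250000, DF = 0.957411, PV = 1.196763
  t = 1.5000: CF_t = 1.250000, DF = 0.936801, PV = 1.171001
  t = 2.0000: CF_t = 1.250000, DF = 0.916635, PV = 1.145794
  t = 2.5000: CF_t = 1.250000, DF = 0.896903, PV = 1.121129
  t = 3.0000: CF_t = 1.250000, DF = 0.877596, PV = 1.096995
  t = 3.5000: CF_t = 1.250000, DF = 0.858704, PV = 1.073381
  t = 4.0000: CF_t = 1.250000, DF = 0.840220, PV = 1.050275
  t = 4.5000: CF_t = 1.250000, DF = 0.822133, PV = 1.027666
  t = 5.0000: CF_t = 1.250000, DF = 0.804435, PV = 1.005544
  t = 5.5000: CF_t = 1.250000, DF = 0.787119, PV = 0.983898
  t = 6.0000: CF_t = 1.250000, DF = 0.770175, PV = 0.962718
  t = 6.5000: CF_t = 1.250000, DF = 0.753596, PV = 0.941995
  t = 7.0000: CF_t = 101.250000, DF = 0.737373, PV = 74.659055
Price P = sum_t PV_t = 88.659305

Answer: Price = 88.6593


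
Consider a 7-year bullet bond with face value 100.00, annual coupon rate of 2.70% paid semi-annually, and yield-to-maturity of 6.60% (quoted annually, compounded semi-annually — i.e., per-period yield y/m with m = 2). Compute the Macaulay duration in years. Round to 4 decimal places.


Answer: Macaulay duration = 6.3306 years

Derivation:
Coupon per period c = face * coupon_rate / m = 1.350000
Periods per year m = 2; per-period yield y/m = 0.033000
Number of cashflows N = 14
Cashflows (t years, CF_t, discount factor 1/(1+y/m)^(m*t), PV):
  t = 0.5000: CF_t = 1.350000, DF = 0.968054, PV = 1.306873
  t = 1.0000: CF_t = 1.350000, DF = 0.937129, PV = 1.265124
  t = 1.5000: CF_t = 1.350000, DF = 0.907192, PV = 1.224709
  t = 2.0000: CF_t = 1.350000, DF = 0.878211, PV = 1.185584
  t = 2.5000: CF_t = 1.350000, DF = 0.850156, PV = 1.147710
  t = 3.0000: CF_t = 1.350000, DF = 0.822997, PV = 1.111045
  t = 3.5000: CF_t = 1.350000, DF = 0.796705, PV = 1.075552
  t = 4.0000: CF_t = 1.350000, DF = 0.771254, PV = 1.041193
  t = 4.5000: CF_t = 1.350000, DF = 0.746616, PV = 1.007931
  t = 5.0000: CF_t = 1.350000, DF = 0.722764, PV = 0.975732
  t = 5.5000: CF_t = 1.350000, DF = 0.699675, PV = 0.944561
  t = 6.0000: CF_t = 1.350000, DF = 0.677323, PV = 0.914387
  t = 6.5000: CF_t = 1.350000, DF = 0.655686, PV = 0.885176
  t = 7.0000: CF_t = 101.350000, DF = 0.634739, PV = 64.330844
Price P = sum_t PV_t = 78.416423
Macaulay numerator sum_t t * PV_t:
  t * PV_t at t = 0.5000: 0.653437
  t * PV_t at t = 1.0000: 1.265124
  t * PV_t at t = 1.5000: 1.837063
  t * PV_t at t = 2.0000: 2.371169
  t * PV_t at t = 2.5000: 2.869275
  t * PV_t at t = 3.0000: 3.333136
  t * PV_t at t = 3.5000: 3.764433
  t * PV_t at t = 4.0000: 4.164772
  t * PV_t at t = 4.5000: 4.535690
  t * PV_t at t = 5.0000: 4.878660
  t * PV_t at t = 5.5000: 5.195088
  t * PV_t at t = 6.0000: 5.486320
  t * PV_t at t = 6.5000: 5.753643
  t * PV_t at t = 7.0000: 450.315911
Macaulay duration D = (sum_t t * PV_t) / P = 496.423721 / 78.416423 = 6.330609
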